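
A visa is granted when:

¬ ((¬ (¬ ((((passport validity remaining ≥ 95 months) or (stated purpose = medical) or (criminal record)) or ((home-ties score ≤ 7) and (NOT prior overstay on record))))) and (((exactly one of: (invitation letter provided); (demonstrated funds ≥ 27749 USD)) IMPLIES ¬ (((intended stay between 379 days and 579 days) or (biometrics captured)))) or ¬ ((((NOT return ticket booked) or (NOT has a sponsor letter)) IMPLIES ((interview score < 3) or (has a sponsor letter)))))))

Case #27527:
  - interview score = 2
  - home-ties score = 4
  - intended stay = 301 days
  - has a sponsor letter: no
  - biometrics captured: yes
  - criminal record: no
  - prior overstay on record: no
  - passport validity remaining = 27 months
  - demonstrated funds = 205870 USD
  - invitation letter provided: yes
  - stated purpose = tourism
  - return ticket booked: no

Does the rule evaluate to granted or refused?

Refused

Atomic conditions:
  passport validity remaining ≥ 95 months: 27 ≥ 95 is false
  stated purpose = medical: tourism == medical is false
  criminal record: no → false
  home-ties score ≤ 7: 4 ≤ 7 is true
  NOT prior overstay on record: no → true
  invitation letter provided: yes → true
  demonstrated funds ≥ 27749 USD: 205870 ≥ 27749 is true
  intended stay between 379 days and 579 days: 301 in [379, 579] is false
  biometrics captured: yes → true
  NOT return ticket booked: no → true
  NOT has a sponsor letter: no → true
  interview score < 3: 2 < 3 is true
  has a sponsor letter: no → false
Combine:
[1.1.1.1.1] false OR false OR false = false
[1.1.1.1.2] true AND true = true
[1.1.1.1] false OR true = true
[1.1.1] NOT true = false
[1.1] NOT false = true
[1.2.1.1] exactly-one(true, true) = false
[1.2.1.2.1] false OR true = true
[1.2.1.2] NOT true = false
[1.2.1] false → false (antecedent false ⇒ implication holds) = true
[1.2.2.1.1] true OR true = true
[1.2.2.1.2] true OR false = true
[1.2.2.1] true → true = true
[1.2.2] NOT true = false
[1.2] true OR false = true
[1] true AND true = true
[root] NOT true = false
Overall: false → refused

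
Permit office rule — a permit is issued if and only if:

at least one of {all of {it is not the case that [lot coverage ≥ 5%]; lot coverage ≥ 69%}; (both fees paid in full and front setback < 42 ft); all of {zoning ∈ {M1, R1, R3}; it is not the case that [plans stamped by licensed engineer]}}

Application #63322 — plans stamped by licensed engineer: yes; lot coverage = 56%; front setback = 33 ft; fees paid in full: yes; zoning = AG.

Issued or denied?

Atomic conditions:
  lot coverage ≥ 5%: 56 ≥ 5 is true
  lot coverage ≥ 69%: 56 ≥ 69 is false
  fees paid in full: yes → true
  front setback < 42 ft: 33 < 42 is true
  zoning ∈ {M1, R1, R3}: AG is not in the set → false
  plans stamped by licensed engineer: yes → true
Combine:
[1.1] NOT true = false
[1] false AND false = false
[2] true AND true = true
[3.2] NOT true = false
[3] false AND false = false
[root] false OR true OR false = true
Overall: true → issued

Issued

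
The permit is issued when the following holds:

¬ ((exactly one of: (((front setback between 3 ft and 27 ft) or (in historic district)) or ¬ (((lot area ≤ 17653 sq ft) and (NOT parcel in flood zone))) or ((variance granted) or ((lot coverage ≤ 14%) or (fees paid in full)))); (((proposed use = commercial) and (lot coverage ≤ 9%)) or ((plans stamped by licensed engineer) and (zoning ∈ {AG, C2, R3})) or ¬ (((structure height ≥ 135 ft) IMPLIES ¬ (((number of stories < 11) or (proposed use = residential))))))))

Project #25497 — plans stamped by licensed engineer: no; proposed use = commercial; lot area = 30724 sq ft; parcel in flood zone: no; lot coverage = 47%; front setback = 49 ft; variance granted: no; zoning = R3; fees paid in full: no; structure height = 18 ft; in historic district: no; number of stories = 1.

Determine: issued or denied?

Atomic conditions:
  front setback between 3 ft and 27 ft: 49 in [3, 27] is false
  in historic district: no → false
  lot area ≤ 17653 sq ft: 30724 ≤ 17653 is false
  NOT parcel in flood zone: no → true
  variance granted: no → false
  lot coverage ≤ 14%: 47 ≤ 14 is false
  fees paid in full: no → false
  proposed use = commercial: commercial == commercial is true
  lot coverage ≤ 9%: 47 ≤ 9 is false
  plans stamped by licensed engineer: no → false
  zoning ∈ {AG, C2, R3}: R3 is in the set → true
  structure height ≥ 135 ft: 18 ≥ 135 is false
  number of stories < 11: 1 < 11 is true
  proposed use = residential: commercial == residential is false
Combine:
[1.1.1] false OR false = false
[1.1.2.1] false AND true = false
[1.1.2] NOT false = true
[1.1.3.2] false OR false = false
[1.1.3] false OR false = false
[1.1] false OR true OR false = true
[1.2.1] true AND false = false
[1.2.2] false AND true = false
[1.2.3.1.2.1] true OR false = true
[1.2.3.1.2] NOT true = false
[1.2.3.1] false → false (antecedent false ⇒ implication holds) = true
[1.2.3] NOT true = false
[1.2] false OR false OR false = false
[1] exactly-one(true, false) = true
[root] NOT true = false
Overall: false → denied

Denied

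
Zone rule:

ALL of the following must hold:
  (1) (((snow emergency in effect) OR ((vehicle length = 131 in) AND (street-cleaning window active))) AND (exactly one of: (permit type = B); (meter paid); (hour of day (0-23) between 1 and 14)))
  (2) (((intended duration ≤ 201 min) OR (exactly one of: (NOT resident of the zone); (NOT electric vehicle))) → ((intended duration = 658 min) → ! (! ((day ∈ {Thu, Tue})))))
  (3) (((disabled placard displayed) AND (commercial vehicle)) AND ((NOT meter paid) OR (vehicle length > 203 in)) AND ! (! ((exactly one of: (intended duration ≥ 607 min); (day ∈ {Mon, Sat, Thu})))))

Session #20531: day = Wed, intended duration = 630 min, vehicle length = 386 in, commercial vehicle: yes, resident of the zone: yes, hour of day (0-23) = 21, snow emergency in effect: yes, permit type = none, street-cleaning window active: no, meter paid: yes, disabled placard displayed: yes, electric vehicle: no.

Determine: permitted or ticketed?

Atomic conditions:
  snow emergency in effect: yes → true
  vehicle length = 131 in: 386 == 131 is false
  street-cleaning window active: no → false
  permit type = B: none == B is false
  meter paid: yes → true
  hour of day (0-23) between 1 and 14: 21 in [1, 14] is false
  intended duration ≤ 201 min: 630 ≤ 201 is false
  NOT resident of the zone: yes → false
  NOT electric vehicle: no → true
  intended duration = 658 min: 630 == 658 is false
  day ∈ {Thu, Tue}: Wed is not in the set → false
  disabled placard displayed: yes → true
  commercial vehicle: yes → true
  NOT meter paid: yes → false
  vehicle length > 203 in: 386 > 203 is true
  intended duration ≥ 607 min: 630 ≥ 607 is true
  day ∈ {Mon, Sat, Thu}: Wed is not in the set → false
Combine:
[1.1.2] false AND false = false
[1.1] true OR false = true
[1.2] exactly-one(false, true, false) = true
[1] true AND true = true
[2.1.2] exactly-one(false, true) = true
[2.1] false OR true = true
[2.2.2.1] NOT false = true
[2.2.2] NOT true = false
[2.2] false → false (antecedent false ⇒ implication holds) = true
[2] true → true = true
[3.1] true AND true = true
[3.2] false OR true = true
[3.3.1.1] exactly-one(true, false) = true
[3.3.1] NOT true = false
[3.3] NOT false = true
[3] true AND true AND true = true
[root] true AND true AND true = true
Overall: true → permitted

Permitted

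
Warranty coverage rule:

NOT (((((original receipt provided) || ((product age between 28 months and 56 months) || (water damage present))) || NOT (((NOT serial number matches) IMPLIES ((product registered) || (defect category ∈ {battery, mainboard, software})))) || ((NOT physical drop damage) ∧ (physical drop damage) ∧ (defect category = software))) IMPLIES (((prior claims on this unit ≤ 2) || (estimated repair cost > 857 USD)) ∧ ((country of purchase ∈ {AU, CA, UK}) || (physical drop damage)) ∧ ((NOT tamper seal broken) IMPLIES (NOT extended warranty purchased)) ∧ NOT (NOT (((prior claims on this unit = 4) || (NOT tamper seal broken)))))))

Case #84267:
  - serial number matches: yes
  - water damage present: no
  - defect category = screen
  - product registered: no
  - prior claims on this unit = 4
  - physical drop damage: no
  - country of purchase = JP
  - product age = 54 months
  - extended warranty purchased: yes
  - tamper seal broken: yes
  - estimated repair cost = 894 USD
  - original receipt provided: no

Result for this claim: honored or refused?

Atomic conditions:
  original receipt provided: no → false
  product age between 28 months and 56 months: 54 in [28, 56] is true
  water damage present: no → false
  NOT serial number matches: yes → false
  product registered: no → false
  defect category ∈ {battery, mainboard, software}: screen is not in the set → false
  NOT physical drop damage: no → true
  physical drop damage: no → false
  defect category = software: screen == software is false
  prior claims on this unit ≤ 2: 4 ≤ 2 is false
  estimated repair cost > 857 USD: 894 > 857 is true
  country of purchase ∈ {AU, CA, UK}: JP is not in the set → false
  NOT tamper seal broken: yes → false
  NOT extended warranty purchased: yes → false
  prior claims on this unit = 4: 4 == 4 is true
Combine:
[1.1.1.2] true OR false = true
[1.1.1] false OR true = true
[1.1.2.1.2] false OR false = false
[1.1.2.1] false → false (antecedent false ⇒ implication holds) = true
[1.1.2] NOT true = false
[1.1.3] true AND false AND false = false
[1.1] true OR false OR false = true
[1.2.1] false OR true = true
[1.2.2] false OR false = false
[1.2.3] false → false (antecedent false ⇒ implication holds) = true
[1.2.4.1.1] true OR false = true
[1.2.4.1] NOT true = false
[1.2.4] NOT false = true
[1.2] true AND false AND true AND true = false
[1] true → false = false
[root] NOT false = true
Overall: true → honored

Honored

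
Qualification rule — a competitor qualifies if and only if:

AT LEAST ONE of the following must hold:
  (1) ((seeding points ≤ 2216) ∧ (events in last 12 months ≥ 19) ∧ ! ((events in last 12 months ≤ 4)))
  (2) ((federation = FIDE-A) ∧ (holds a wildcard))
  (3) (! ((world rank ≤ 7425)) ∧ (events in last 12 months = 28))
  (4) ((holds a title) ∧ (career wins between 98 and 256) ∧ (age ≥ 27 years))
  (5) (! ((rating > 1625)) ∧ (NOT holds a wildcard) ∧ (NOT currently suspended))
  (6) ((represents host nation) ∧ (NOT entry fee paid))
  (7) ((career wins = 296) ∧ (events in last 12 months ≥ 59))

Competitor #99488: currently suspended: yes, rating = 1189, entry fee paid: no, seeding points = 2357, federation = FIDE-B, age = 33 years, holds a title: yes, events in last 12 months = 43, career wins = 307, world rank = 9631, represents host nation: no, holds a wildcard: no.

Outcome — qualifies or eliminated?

Atomic conditions:
  seeding points ≤ 2216: 2357 ≤ 2216 is false
  events in last 12 months ≥ 19: 43 ≥ 19 is true
  events in last 12 months ≤ 4: 43 ≤ 4 is false
  federation = FIDE-A: FIDE-B == FIDE-A is false
  holds a wildcard: no → false
  world rank ≤ 7425: 9631 ≤ 7425 is false
  events in last 12 months = 28: 43 == 28 is false
  holds a title: yes → true
  career wins between 98 and 256: 307 in [98, 256] is false
  age ≥ 27 years: 33 ≥ 27 is true
  rating > 1625: 1189 > 1625 is false
  NOT holds a wildcard: no → true
  NOT currently suspended: yes → false
  represents host nation: no → false
  NOT entry fee paid: no → true
  career wins = 296: 307 == 296 is false
  events in last 12 months ≥ 59: 43 ≥ 59 is false
Combine:
[1.3] NOT false = true
[1] false AND true AND true = false
[2] false AND false = false
[3.1] NOT false = true
[3] true AND false = false
[4] true AND false AND true = false
[5.1] NOT false = true
[5] true AND true AND false = false
[6] false AND true = false
[7] false AND false = false
[root] false OR false OR false OR false OR false OR false OR false = false
Overall: false → eliminated

Eliminated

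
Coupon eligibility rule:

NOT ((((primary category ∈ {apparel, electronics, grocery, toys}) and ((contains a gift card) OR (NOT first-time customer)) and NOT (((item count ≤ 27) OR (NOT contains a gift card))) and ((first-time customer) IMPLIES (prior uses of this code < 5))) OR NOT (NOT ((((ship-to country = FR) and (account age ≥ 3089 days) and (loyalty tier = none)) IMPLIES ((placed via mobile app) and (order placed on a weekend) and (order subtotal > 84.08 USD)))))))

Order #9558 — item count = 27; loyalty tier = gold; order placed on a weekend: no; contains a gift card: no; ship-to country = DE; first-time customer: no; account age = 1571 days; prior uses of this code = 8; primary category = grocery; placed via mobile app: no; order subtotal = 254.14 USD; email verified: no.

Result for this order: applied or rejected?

Rejected

Atomic conditions:
  primary category ∈ {apparel, electronics, grocery, toys}: grocery is in the set → true
  contains a gift card: no → false
  NOT first-time customer: no → true
  item count ≤ 27: 27 ≤ 27 is true
  NOT contains a gift card: no → true
  first-time customer: no → false
  prior uses of this code < 5: 8 < 5 is false
  ship-to country = FR: DE == FR is false
  account age ≥ 3089 days: 1571 ≥ 3089 is false
  loyalty tier = none: gold == none is false
  placed via mobile app: no → false
  order placed on a weekend: no → false
  order subtotal > 84.08 USD: 254.14 > 84.08 is true
Combine:
[1.1.2] false OR true = true
[1.1.3.1] true OR true = true
[1.1.3] NOT true = false
[1.1.4] false → false (antecedent false ⇒ implication holds) = true
[1.1] true AND true AND false AND true = false
[1.2.1.1.1] false AND false AND false = false
[1.2.1.1.2] false AND false AND true = false
[1.2.1.1] false → false (antecedent false ⇒ implication holds) = true
[1.2.1] NOT true = false
[1.2] NOT false = true
[1] false OR true = true
[root] NOT true = false
Overall: false → rejected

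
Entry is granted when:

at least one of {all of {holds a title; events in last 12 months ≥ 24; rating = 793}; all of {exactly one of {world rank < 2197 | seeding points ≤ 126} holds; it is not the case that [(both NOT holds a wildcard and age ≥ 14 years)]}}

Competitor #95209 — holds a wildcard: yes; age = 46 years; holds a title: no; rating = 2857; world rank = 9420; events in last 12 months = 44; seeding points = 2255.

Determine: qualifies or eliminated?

Eliminated

Atomic conditions:
  holds a title: no → false
  events in last 12 months ≥ 24: 44 ≥ 24 is true
  rating = 793: 2857 == 793 is false
  world rank < 2197: 9420 < 2197 is false
  seeding points ≤ 126: 2255 ≤ 126 is false
  NOT holds a wildcard: yes → false
  age ≥ 14 years: 46 ≥ 14 is true
Combine:
[1] false AND true AND false = false
[2.1] exactly-one(false, false) = false
[2.2.1] false AND true = false
[2.2] NOT false = true
[2] false AND true = false
[root] false OR false = false
Overall: false → eliminated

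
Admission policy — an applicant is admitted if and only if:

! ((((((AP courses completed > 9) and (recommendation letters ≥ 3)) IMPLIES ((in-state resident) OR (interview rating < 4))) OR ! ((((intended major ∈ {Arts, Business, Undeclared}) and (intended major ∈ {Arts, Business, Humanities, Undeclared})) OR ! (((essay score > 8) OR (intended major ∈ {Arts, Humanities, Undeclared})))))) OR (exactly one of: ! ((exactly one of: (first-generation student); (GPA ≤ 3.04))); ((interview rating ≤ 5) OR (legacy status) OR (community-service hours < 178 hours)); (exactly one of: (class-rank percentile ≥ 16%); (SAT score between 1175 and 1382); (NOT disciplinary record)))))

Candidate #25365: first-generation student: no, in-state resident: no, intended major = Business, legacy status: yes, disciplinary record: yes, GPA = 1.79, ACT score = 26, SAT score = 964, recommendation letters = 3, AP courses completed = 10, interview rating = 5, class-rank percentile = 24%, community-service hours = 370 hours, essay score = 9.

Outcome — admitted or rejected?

Atomic conditions:
  AP courses completed > 9: 10 > 9 is true
  recommendation letters ≥ 3: 3 ≥ 3 is true
  in-state resident: no → false
  interview rating < 4: 5 < 4 is false
  intended major ∈ {Arts, Business, Undeclared}: Business is in the set → true
  intended major ∈ {Arts, Business, Humanities, Undeclared}: Business is in the set → true
  essay score > 8: 9 > 8 is true
  intended major ∈ {Arts, Humanities, Undeclared}: Business is not in the set → false
  first-generation student: no → false
  GPA ≤ 3.04: 1.79 ≤ 3.04 is true
  interview rating ≤ 5: 5 ≤ 5 is true
  legacy status: yes → true
  community-service hours < 178 hours: 370 < 178 is false
  class-rank percentile ≥ 16%: 24 ≥ 16 is true
  SAT score between 1175 and 1382: 964 in [1175, 1382] is false
  NOT disciplinary record: yes → false
Combine:
[1.1.1.1] true AND true = true
[1.1.1.2] false OR false = false
[1.1.1] true → false = false
[1.1.2.1.1] true AND true = true
[1.1.2.1.2.1] true OR false = true
[1.1.2.1.2] NOT true = false
[1.1.2.1] true OR false = true
[1.1.2] NOT true = false
[1.1] false OR false = false
[1.2.1.1] exactly-one(false, true) = true
[1.2.1] NOT true = false
[1.2.2] true OR true OR false = true
[1.2.3] exactly-one(true, false, false) = true
[1.2] exactly-one(false, true, true) = false
[1] false OR false = false
[root] NOT false = true
Overall: true → admitted

Admitted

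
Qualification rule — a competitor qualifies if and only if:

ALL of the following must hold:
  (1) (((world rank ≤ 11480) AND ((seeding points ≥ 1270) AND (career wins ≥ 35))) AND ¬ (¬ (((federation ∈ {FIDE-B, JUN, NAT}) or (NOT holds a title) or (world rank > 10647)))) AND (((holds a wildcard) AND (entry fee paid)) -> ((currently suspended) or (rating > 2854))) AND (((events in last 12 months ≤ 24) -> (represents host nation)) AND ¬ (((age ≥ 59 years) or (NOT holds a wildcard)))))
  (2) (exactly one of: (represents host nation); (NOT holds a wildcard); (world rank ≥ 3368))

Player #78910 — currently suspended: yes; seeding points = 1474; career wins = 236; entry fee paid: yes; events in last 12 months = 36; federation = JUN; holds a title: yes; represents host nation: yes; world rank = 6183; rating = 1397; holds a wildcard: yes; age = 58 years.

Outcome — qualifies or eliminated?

Eliminated

Atomic conditions:
  world rank ≤ 11480: 6183 ≤ 11480 is true
  seeding points ≥ 1270: 1474 ≥ 1270 is true
  career wins ≥ 35: 236 ≥ 35 is true
  federation ∈ {FIDE-B, JUN, NAT}: JUN is in the set → true
  NOT holds a title: yes → false
  world rank > 10647: 6183 > 10647 is false
  holds a wildcard: yes → true
  entry fee paid: yes → true
  currently suspended: yes → true
  rating > 2854: 1397 > 2854 is false
  events in last 12 months ≤ 24: 36 ≤ 24 is false
  represents host nation: yes → true
  age ≥ 59 years: 58 ≥ 59 is false
  NOT holds a wildcard: yes → false
  world rank ≥ 3368: 6183 ≥ 3368 is true
Combine:
[1.1.2] true AND true = true
[1.1] true AND true = true
[1.2.1.1] true OR false OR false = true
[1.2.1] NOT true = false
[1.2] NOT false = true
[1.3.1] true AND true = true
[1.3.2] true OR false = true
[1.3] true → true = true
[1.4.1] false → true (antecedent false ⇒ implication holds) = true
[1.4.2.1] false OR false = false
[1.4.2] NOT false = true
[1.4] true AND true = true
[1] true AND true AND true AND true = true
[2] exactly-one(true, false, true) = false
[root] true AND false = false
Overall: false → eliminated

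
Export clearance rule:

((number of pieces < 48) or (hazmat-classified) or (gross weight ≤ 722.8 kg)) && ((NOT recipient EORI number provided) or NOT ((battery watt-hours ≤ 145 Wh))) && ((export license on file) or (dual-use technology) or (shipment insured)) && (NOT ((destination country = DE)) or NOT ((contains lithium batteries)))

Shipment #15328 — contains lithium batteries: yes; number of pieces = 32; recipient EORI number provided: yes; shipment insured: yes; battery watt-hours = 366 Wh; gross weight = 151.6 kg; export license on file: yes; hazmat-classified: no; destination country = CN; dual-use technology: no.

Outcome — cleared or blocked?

Cleared

Atomic conditions:
  number of pieces < 48: 32 < 48 is true
  hazmat-classified: no → false
  gross weight ≤ 722.8 kg: 151.6 ≤ 722.8 is true
  NOT recipient EORI number provided: yes → false
  battery watt-hours ≤ 145 Wh: 366 ≤ 145 is false
  export license on file: yes → true
  dual-use technology: no → false
  shipment insured: yes → true
  destination country = DE: CN == DE is false
  contains lithium batteries: yes → true
Combine:
[1] true OR false OR true = true
[2.2] NOT false = true
[2] false OR true = true
[3] true OR false OR true = true
[4.1] NOT false = true
[4.2] NOT true = false
[4] true OR false = true
[root] true AND true AND true AND true = true
Overall: true → cleared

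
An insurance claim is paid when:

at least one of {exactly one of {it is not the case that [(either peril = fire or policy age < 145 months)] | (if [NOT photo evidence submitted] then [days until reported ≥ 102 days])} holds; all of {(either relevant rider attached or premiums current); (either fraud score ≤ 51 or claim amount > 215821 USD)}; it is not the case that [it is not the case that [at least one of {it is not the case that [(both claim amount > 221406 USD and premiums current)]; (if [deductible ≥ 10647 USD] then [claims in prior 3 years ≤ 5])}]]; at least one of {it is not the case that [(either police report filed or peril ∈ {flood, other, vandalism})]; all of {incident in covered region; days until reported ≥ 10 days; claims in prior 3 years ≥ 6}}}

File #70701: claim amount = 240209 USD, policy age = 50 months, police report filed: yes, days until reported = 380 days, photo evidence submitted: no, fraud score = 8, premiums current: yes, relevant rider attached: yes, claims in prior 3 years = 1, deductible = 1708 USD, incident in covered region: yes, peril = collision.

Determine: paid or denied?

Atomic conditions:
  peril = fire: collision == fire is false
  policy age < 145 months: 50 < 145 is true
  NOT photo evidence submitted: no → true
  days until reported ≥ 102 days: 380 ≥ 102 is true
  relevant rider attached: yes → true
  premiums current: yes → true
  fraud score ≤ 51: 8 ≤ 51 is true
  claim amount > 215821 USD: 240209 > 215821 is true
  claim amount > 221406 USD: 240209 > 221406 is true
  deductible ≥ 10647 USD: 1708 ≥ 10647 is false
  claims in prior 3 years ≤ 5: 1 ≤ 5 is true
  police report filed: yes → true
  peril ∈ {flood, other, vandalism}: collision is not in the set → false
  incident in covered region: yes → true
  days until reported ≥ 10 days: 380 ≥ 10 is true
  claims in prior 3 years ≥ 6: 1 ≥ 6 is false
Combine:
[1.1.1] false OR true = true
[1.1] NOT true = false
[1.2] true → true = true
[1] exactly-one(false, true) = true
[2.1] true OR true = true
[2.2] true OR true = true
[2] true AND true = true
[3.1.1.1.1] true AND true = true
[3.1.1.1] NOT true = false
[3.1.1.2] false → true (antecedent false ⇒ implication holds) = true
[3.1.1] false OR true = true
[3.1] NOT true = false
[3] NOT false = true
[4.1.1] true OR false = true
[4.1] NOT true = false
[4.2] true AND true AND false = false
[4] false OR false = false
[root] true OR true OR true OR false = true
Overall: true → paid

Paid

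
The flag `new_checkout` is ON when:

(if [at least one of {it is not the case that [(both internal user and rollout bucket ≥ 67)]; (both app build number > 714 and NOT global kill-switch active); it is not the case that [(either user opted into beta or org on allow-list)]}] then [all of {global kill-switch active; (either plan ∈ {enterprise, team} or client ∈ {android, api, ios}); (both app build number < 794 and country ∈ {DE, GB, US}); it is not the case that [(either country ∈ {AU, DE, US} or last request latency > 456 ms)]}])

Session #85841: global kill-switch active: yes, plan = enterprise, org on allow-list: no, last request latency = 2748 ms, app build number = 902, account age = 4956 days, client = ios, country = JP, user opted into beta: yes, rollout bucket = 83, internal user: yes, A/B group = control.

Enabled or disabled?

Atomic conditions:
  internal user: yes → true
  rollout bucket ≥ 67: 83 ≥ 67 is true
  app build number > 714: 902 > 714 is true
  NOT global kill-switch active: yes → false
  user opted into beta: yes → true
  org on allow-list: no → false
  global kill-switch active: yes → true
  plan ∈ {enterprise, team}: enterprise is in the set → true
  client ∈ {android, api, ios}: ios is in the set → true
  app build number < 794: 902 < 794 is false
  country ∈ {DE, GB, US}: JP is not in the set → false
  country ∈ {AU, DE, US}: JP is not in the set → false
  last request latency > 456 ms: 2748 > 456 is true
Combine:
[1.1.1] true AND true = true
[1.1] NOT true = false
[1.2] true AND false = false
[1.3.1] true OR false = true
[1.3] NOT true = false
[1] false OR false OR false = false
[2.2] true OR true = true
[2.3] false AND false = false
[2.4.1] false OR true = true
[2.4] NOT true = false
[2] true AND true AND false AND false = false
[root] false → false (antecedent false ⇒ implication holds) = true
Overall: true → enabled

Enabled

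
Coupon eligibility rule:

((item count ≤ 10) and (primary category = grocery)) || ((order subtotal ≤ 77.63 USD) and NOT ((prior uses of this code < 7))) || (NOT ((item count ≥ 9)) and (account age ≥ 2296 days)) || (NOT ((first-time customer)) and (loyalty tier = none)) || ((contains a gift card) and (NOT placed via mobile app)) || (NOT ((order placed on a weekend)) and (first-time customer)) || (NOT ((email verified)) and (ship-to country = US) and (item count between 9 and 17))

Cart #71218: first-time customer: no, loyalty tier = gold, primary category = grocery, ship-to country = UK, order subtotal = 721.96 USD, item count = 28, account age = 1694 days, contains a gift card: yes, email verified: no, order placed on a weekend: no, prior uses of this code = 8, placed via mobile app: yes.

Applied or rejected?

Atomic conditions:
  item count ≤ 10: 28 ≤ 10 is false
  primary category = grocery: grocery == grocery is true
  order subtotal ≤ 77.63 USD: 721.96 ≤ 77.63 is false
  prior uses of this code < 7: 8 < 7 is false
  item count ≥ 9: 28 ≥ 9 is true
  account age ≥ 2296 days: 1694 ≥ 2296 is false
  first-time customer: no → false
  loyalty tier = none: gold == none is false
  contains a gift card: yes → true
  NOT placed via mobile app: yes → false
  order placed on a weekend: no → false
  email verified: no → false
  ship-to country = US: UK == US is false
  item count between 9 and 17: 28 in [9, 17] is false
Combine:
[1] false AND true = false
[2.2] NOT false = true
[2] false AND true = false
[3.1] NOT true = false
[3] false AND false = false
[4.1] NOT false = true
[4] true AND false = false
[5] true AND false = false
[6.1] NOT false = true
[6] true AND false = false
[7.1] NOT false = true
[7] true AND false AND false = false
[root] false OR false OR false OR false OR false OR false OR false = false
Overall: false → rejected

Rejected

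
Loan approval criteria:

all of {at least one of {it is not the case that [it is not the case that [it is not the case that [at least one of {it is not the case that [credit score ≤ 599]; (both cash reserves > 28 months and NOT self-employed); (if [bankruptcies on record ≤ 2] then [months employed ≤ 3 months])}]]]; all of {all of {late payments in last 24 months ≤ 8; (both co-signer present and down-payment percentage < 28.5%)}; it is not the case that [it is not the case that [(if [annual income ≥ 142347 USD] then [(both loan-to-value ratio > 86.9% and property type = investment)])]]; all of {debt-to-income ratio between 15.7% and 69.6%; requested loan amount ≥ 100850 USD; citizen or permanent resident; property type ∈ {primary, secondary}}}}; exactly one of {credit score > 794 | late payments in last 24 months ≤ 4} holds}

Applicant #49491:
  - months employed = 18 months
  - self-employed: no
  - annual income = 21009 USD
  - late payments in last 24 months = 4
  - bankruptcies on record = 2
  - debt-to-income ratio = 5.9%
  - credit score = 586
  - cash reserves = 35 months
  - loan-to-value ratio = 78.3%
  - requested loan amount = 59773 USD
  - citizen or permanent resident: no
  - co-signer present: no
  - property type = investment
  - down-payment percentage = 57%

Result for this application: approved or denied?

Atomic conditions:
  credit score ≤ 599: 586 ≤ 599 is true
  cash reserves > 28 months: 35 > 28 is true
  NOT self-employed: no → true
  bankruptcies on record ≤ 2: 2 ≤ 2 is true
  months employed ≤ 3 months: 18 ≤ 3 is false
  late payments in last 24 months ≤ 8: 4 ≤ 8 is true
  co-signer present: no → false
  down-payment percentage < 28.5%: 57 < 28.5 is false
  annual income ≥ 142347 USD: 21009 ≥ 142347 is false
  loan-to-value ratio > 86.9%: 78.3 > 86.9 is false
  property type = investment: investment == investment is true
  debt-to-income ratio between 15.7% and 69.6%: 5.9 in [15.7, 69.6] is false
  requested loan amount ≥ 100850 USD: 59773 ≥ 100850 is false
  citizen or permanent resident: no → false
  property type ∈ {primary, secondary}: investment is not in the set → false
  credit score > 794: 586 > 794 is false
  late payments in last 24 months ≤ 4: 4 ≤ 4 is true
Combine:
[1.1.1.1.1.1] NOT true = false
[1.1.1.1.1.2] true AND true = true
[1.1.1.1.1.3] true → false = false
[1.1.1.1.1] false OR true OR false = true
[1.1.1.1] NOT true = false
[1.1.1] NOT false = true
[1.1] NOT true = false
[1.2.1.2] false AND false = false
[1.2.1] true AND false = false
[1.2.2.1.1.2] false AND true = false
[1.2.2.1.1] false → false (antecedent false ⇒ implication holds) = true
[1.2.2.1] NOT true = false
[1.2.2] NOT false = true
[1.2.3] false AND false AND false AND false = false
[1.2] false AND true AND false = false
[1] false OR false = false
[2] exactly-one(false, true) = true
[root] false AND true = false
Overall: false → denied

Denied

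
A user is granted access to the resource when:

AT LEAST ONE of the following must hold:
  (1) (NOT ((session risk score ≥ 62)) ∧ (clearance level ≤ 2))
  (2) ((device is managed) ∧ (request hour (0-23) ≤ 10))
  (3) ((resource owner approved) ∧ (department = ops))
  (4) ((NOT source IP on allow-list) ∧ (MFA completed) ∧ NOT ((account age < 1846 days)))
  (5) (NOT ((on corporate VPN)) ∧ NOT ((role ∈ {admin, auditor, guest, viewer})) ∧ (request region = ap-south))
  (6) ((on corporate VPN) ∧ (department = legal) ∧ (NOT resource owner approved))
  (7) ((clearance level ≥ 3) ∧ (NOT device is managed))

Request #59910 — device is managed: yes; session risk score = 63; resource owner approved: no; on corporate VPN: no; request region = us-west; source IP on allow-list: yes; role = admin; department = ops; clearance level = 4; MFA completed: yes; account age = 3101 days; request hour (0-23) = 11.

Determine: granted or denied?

Denied

Atomic conditions:
  session risk score ≥ 62: 63 ≥ 62 is true
  clearance level ≤ 2: 4 ≤ 2 is false
  device is managed: yes → true
  request hour (0-23) ≤ 10: 11 ≤ 10 is false
  resource owner approved: no → false
  department = ops: ops == ops is true
  NOT source IP on allow-list: yes → false
  MFA completed: yes → true
  account age < 1846 days: 3101 < 1846 is false
  on corporate VPN: no → false
  role ∈ {admin, auditor, guest, viewer}: admin is in the set → true
  request region = ap-south: us-west == ap-south is false
  department = legal: ops == legal is false
  NOT resource owner approved: no → true
  clearance level ≥ 3: 4 ≥ 3 is true
  NOT device is managed: yes → false
Combine:
[1.1] NOT true = false
[1] false AND false = false
[2] true AND false = false
[3] false AND true = false
[4.3] NOT false = true
[4] false AND true AND true = false
[5.1] NOT false = true
[5.2] NOT true = false
[5] true AND false AND false = false
[6] false AND false AND true = false
[7] true AND false = false
[root] false OR false OR false OR false OR false OR false OR false = false
Overall: false → denied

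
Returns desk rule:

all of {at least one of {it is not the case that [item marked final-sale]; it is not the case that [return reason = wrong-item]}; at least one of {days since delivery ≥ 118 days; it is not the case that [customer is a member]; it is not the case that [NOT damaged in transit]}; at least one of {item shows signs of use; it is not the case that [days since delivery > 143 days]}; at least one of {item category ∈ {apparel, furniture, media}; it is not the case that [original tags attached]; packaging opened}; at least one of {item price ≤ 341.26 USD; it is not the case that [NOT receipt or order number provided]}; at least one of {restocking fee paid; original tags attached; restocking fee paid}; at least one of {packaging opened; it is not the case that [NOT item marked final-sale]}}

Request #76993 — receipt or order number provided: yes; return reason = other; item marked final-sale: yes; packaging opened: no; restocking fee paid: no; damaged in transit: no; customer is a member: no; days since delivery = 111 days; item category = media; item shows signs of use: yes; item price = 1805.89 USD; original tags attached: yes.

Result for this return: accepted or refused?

Atomic conditions:
  item marked final-sale: yes → true
  return reason = wrong-item: other == wrong-item is false
  days since delivery ≥ 118 days: 111 ≥ 118 is false
  customer is a member: no → false
  NOT damaged in transit: no → true
  item shows signs of use: yes → true
  days since delivery > 143 days: 111 > 143 is false
  item category ∈ {apparel, furniture, media}: media is in the set → true
  original tags attached: yes → true
  packaging opened: no → false
  item price ≤ 341.26 USD: 1805.89 ≤ 341.26 is false
  NOT receipt or order number provided: yes → false
  restocking fee paid: no → false
  NOT item marked final-sale: yes → false
Combine:
[1.1] NOT true = false
[1.2] NOT false = true
[1] false OR true = true
[2.2] NOT false = true
[2.3] NOT true = false
[2] false OR true OR false = true
[3.2] NOT false = true
[3] true OR true = true
[4.2] NOT true = false
[4] true OR false OR false = true
[5.2] NOT false = true
[5] false OR true = true
[6] false OR true OR false = true
[7.2] NOT false = true
[7] false OR true = true
[root] true AND true AND true AND true AND true AND true AND true = true
Overall: true → accepted

Accepted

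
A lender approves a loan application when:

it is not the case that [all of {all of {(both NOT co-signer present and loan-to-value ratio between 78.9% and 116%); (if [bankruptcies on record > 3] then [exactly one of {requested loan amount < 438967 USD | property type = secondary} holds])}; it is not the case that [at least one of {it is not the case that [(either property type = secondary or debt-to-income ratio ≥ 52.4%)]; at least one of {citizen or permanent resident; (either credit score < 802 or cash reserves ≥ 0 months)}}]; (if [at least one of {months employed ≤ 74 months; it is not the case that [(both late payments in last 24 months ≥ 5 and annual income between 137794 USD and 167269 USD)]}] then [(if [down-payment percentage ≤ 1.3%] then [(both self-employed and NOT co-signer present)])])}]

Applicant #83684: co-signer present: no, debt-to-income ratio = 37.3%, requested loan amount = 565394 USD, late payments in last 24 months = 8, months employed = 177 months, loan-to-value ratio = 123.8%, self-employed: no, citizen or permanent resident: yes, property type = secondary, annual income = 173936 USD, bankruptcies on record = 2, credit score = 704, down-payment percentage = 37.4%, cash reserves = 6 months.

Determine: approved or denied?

Approved

Atomic conditions:
  NOT co-signer present: no → true
  loan-to-value ratio between 78.9% and 116%: 123.8 in [78.9, 116] is false
  bankruptcies on record > 3: 2 > 3 is false
  requested loan amount < 438967 USD: 565394 < 438967 is false
  property type = secondary: secondary == secondary is true
  debt-to-income ratio ≥ 52.4%: 37.3 ≥ 52.4 is false
  citizen or permanent resident: yes → true
  credit score < 802: 704 < 802 is true
  cash reserves ≥ 0 months: 6 ≥ 0 is true
  months employed ≤ 74 months: 177 ≤ 74 is false
  late payments in last 24 months ≥ 5: 8 ≥ 5 is true
  annual income between 137794 USD and 167269 USD: 173936 in [137794, 167269] is false
  down-payment percentage ≤ 1.3%: 37.4 ≤ 1.3 is false
  self-employed: no → false
Combine:
[1.1.1] true AND false = false
[1.1.2.2] exactly-one(false, true) = true
[1.1.2] false → true (antecedent false ⇒ implication holds) = true
[1.1] false AND true = false
[1.2.1.1.1] true OR false = true
[1.2.1.1] NOT true = false
[1.2.1.2.2] true OR true = true
[1.2.1.2] true OR true = true
[1.2.1] false OR true = true
[1.2] NOT true = false
[1.3.1.2.1] true AND false = false
[1.3.1.2] NOT false = true
[1.3.1] false OR true = true
[1.3.2.2] false AND true = false
[1.3.2] false → false (antecedent false ⇒ implication holds) = true
[1.3] true → true = true
[1] false AND false AND true = false
[root] NOT false = true
Overall: true → approved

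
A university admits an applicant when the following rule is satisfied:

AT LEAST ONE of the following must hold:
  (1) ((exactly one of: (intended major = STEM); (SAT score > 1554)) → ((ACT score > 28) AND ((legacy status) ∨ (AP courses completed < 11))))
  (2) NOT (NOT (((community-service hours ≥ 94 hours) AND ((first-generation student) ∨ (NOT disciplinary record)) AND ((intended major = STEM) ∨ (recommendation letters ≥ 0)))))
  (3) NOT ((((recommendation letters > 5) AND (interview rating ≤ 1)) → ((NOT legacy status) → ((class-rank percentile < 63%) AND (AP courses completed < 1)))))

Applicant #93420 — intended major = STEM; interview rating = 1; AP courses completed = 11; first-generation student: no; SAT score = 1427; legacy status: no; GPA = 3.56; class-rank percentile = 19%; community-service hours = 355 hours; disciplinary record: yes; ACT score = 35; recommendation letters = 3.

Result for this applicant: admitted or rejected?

Atomic conditions:
  intended major = STEM: STEM == STEM is true
  SAT score > 1554: 1427 > 1554 is false
  ACT score > 28: 35 > 28 is true
  legacy status: no → false
  AP courses completed < 11: 11 < 11 is false
  community-service hours ≥ 94 hours: 355 ≥ 94 is true
  first-generation student: no → false
  NOT disciplinary record: yes → false
  recommendation letters ≥ 0: 3 ≥ 0 is true
  recommendation letters > 5: 3 > 5 is false
  interview rating ≤ 1: 1 ≤ 1 is true
  NOT legacy status: no → true
  class-rank percentile < 63%: 19 < 63 is true
  AP courses completed < 1: 11 < 1 is false
Combine:
[1.1] exactly-one(true, false) = true
[1.2.2] false OR false = false
[1.2] true AND false = false
[1] true → false = false
[2.1.1.2] false OR false = false
[2.1.1.3] true OR true = true
[2.1.1] true AND false AND true = false
[2.1] NOT false = true
[2] NOT true = false
[3.1.1] false AND true = false
[3.1.2.2] true AND false = false
[3.1.2] true → false = false
[3.1] false → false (antecedent false ⇒ implication holds) = true
[3] NOT true = false
[root] false OR false OR false = false
Overall: false → rejected

Rejected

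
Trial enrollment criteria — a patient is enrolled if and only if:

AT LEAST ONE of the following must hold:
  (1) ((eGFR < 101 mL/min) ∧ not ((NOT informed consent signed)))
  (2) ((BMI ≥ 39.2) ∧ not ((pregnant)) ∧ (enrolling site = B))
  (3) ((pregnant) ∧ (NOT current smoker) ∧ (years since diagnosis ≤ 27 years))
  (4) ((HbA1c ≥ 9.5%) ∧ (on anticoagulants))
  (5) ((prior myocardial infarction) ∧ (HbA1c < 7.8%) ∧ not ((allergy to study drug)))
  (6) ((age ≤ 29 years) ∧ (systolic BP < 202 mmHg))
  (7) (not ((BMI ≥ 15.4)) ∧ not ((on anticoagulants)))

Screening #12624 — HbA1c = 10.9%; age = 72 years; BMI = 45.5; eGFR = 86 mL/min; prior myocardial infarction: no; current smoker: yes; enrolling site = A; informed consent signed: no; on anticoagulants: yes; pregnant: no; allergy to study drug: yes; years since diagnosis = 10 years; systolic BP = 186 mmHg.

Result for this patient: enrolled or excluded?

Enrolled

Atomic conditions:
  eGFR < 101 mL/min: 86 < 101 is true
  NOT informed consent signed: no → true
  BMI ≥ 39.2: 45.5 ≥ 39.2 is true
  pregnant: no → false
  enrolling site = B: A == B is false
  NOT current smoker: yes → false
  years since diagnosis ≤ 27 years: 10 ≤ 27 is true
  HbA1c ≥ 9.5%: 10.9 ≥ 9.5 is true
  on anticoagulants: yes → true
  prior myocardial infarction: no → false
  HbA1c < 7.8%: 10.9 < 7.8 is false
  allergy to study drug: yes → true
  age ≤ 29 years: 72 ≤ 29 is false
  systolic BP < 202 mmHg: 186 < 202 is true
  BMI ≥ 15.4: 45.5 ≥ 15.4 is true
Combine:
[1.2] NOT true = false
[1] true AND false = false
[2.2] NOT false = true
[2] true AND true AND false = false
[3] false AND false AND true = false
[4] true AND true = true
[5.3] NOT true = false
[5] false AND false AND false = false
[6] false AND true = false
[7.1] NOT true = false
[7.2] NOT true = false
[7] false AND false = false
[root] false OR false OR false OR true OR false OR false OR false = true
Overall: true → enrolled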